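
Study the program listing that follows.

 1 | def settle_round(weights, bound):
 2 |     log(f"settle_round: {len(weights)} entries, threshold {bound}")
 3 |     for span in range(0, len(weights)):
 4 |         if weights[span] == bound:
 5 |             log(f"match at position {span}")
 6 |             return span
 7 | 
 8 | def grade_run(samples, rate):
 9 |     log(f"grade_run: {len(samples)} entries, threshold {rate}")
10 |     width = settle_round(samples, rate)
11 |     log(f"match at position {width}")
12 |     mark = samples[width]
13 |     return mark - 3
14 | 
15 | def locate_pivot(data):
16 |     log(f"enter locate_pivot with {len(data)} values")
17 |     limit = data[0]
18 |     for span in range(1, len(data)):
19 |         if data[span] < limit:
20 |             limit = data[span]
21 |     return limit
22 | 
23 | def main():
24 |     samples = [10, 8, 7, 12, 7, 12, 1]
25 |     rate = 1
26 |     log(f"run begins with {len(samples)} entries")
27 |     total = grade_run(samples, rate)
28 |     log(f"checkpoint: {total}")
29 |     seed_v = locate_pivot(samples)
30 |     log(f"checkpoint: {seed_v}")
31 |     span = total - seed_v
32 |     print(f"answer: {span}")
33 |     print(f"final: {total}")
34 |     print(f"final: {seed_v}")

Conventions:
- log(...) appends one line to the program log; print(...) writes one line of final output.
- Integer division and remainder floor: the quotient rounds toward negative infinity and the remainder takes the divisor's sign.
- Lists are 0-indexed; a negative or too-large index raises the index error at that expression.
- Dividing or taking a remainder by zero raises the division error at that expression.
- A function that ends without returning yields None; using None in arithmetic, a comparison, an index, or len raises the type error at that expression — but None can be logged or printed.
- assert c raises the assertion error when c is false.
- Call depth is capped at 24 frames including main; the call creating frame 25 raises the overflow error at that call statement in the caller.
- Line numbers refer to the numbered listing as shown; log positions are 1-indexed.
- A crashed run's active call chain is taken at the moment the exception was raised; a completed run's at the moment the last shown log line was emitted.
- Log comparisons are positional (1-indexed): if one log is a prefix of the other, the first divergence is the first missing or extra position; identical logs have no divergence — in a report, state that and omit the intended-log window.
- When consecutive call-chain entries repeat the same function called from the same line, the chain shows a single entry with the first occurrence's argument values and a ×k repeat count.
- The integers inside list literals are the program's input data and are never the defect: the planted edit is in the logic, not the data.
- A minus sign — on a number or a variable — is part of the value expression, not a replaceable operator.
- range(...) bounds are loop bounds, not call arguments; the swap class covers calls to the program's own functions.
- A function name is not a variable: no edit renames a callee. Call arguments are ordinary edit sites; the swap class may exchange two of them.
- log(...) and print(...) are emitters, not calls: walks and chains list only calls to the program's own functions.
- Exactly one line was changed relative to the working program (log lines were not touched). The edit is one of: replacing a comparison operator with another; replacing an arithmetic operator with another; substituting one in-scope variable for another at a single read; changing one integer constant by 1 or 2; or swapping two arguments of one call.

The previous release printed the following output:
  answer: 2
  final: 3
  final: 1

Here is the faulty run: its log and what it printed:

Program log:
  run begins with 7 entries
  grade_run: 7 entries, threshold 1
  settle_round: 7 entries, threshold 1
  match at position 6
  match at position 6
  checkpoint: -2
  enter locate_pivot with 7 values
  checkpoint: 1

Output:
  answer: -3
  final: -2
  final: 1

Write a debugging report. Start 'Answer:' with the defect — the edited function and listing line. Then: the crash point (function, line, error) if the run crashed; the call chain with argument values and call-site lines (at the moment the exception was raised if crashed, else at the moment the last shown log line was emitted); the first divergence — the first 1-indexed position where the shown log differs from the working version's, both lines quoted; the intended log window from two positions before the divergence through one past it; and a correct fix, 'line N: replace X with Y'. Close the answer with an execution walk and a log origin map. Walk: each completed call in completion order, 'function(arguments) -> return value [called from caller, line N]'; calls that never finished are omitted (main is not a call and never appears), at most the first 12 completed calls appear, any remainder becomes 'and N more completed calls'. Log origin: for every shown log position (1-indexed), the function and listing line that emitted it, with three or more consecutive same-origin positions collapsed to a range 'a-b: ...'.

Answer: the defect is in grade_run at line 13.
Key fact: The log first diverges at position 6: the faulty run prints 'checkpoint: -2' where the working version prints 'checkpoint: 3'.
Call chain: main.
First divergence: at position 6 the run shows 'checkpoint: -2' where the working version logs 'checkpoint: 3'.
Intended log window:
  4: match at position 6
  5: match at position 6
  6: checkpoint: 3
  7: enter locate_pivot with 7 values
Execution walk:
  settle_round([10, 8, 7, 12, 7, 12, 1], 1) -> 6  [called from grade_run, line 10]
  grade_run([10, 8, 7, 12, 7, 12, 1], 1) -> -2  [called from main, line 27]
  locate_pivot([10, 8, 7, 12, 7, 12, 1]) -> 1  [called from main, line 29]
Origin of each log line:
  1 — main, line 26
  2 — grade_run, line 9
  3 — settle_round, line 2
  4 — settle_round, line 5
  5 — grade_run, line 11
  6 — main, line 28
  7 — locate_pivot, line 16
  8 — main, line 30
A correct fix: line 13: replace `-` with `*`.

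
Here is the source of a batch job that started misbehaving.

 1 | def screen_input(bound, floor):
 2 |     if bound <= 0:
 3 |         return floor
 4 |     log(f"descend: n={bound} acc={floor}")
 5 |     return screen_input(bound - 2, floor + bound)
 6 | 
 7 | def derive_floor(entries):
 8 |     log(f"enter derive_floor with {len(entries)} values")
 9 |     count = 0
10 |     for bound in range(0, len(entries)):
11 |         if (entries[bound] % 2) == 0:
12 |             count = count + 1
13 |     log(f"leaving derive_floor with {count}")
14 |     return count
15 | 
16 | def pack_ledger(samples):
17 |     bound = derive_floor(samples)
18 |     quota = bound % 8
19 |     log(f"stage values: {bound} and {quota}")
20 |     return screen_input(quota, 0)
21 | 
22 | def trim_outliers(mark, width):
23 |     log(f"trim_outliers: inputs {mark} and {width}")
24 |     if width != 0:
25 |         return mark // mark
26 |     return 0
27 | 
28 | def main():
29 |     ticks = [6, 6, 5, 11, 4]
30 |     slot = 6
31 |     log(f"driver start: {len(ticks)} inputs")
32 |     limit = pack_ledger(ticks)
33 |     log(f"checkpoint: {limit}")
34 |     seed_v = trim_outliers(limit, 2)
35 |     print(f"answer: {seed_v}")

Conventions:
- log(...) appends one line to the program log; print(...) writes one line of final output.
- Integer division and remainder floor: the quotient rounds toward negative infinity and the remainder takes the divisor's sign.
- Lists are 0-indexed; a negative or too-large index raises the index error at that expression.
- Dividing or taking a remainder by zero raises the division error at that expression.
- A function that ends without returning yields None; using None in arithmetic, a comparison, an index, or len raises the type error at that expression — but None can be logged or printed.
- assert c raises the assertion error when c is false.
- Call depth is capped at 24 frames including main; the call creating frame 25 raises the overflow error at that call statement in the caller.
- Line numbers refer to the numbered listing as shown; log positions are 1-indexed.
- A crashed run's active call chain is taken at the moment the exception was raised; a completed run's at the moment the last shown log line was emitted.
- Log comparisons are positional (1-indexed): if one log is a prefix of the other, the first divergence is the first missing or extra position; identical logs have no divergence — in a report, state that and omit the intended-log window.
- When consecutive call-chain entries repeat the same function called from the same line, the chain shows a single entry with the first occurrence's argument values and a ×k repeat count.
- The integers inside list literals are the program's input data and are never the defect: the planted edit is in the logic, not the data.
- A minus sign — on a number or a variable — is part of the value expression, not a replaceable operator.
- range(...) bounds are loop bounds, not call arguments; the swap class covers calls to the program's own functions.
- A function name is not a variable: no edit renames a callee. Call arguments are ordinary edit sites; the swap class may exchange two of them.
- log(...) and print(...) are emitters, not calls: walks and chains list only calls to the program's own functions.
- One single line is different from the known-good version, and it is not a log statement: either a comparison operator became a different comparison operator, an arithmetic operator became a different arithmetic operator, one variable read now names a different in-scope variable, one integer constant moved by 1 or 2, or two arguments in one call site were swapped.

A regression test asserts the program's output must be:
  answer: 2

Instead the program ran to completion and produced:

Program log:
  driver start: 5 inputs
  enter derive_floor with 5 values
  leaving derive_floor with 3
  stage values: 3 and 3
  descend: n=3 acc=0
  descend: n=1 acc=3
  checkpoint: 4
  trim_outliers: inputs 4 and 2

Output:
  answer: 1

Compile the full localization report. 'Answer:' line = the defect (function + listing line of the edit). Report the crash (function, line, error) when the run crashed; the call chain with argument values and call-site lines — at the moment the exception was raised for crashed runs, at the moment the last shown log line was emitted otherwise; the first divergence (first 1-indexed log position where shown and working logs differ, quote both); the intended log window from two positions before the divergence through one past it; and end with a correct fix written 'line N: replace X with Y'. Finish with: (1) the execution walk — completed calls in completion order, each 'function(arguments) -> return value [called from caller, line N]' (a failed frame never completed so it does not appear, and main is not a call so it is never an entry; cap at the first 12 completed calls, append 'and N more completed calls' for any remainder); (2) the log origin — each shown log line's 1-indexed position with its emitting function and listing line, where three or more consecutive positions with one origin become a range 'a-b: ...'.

Answer: the defect is in trim_outliers at line 25.
Key fact: Log streams are identical — the defect surfaces only in the printed output.
Call chain: main -> trim_outliers(4, 2) (called at line 34).
First divergence: none; the two logs match at every position.
Execution walk:
  derive_floor([6, 6, 5, 11, 4]) -> 3  [called from pack_ledger, line 17]
  screen_input(-1, 4) -> 4  [called from screen_input, line 5]
  screen_input(1, 3) -> 4  [called from screen_input, line 5]
  screen_input(3, 0) -> 4  [called from pack_ledger, line 20]
  pack_ledger([6, 6, 5, 11, 4]) -> 4  [called from main, line 32]
  trim_outliers(4, 2) -> 1  [called from main, line 34]
Origin of each log line:
  1: from main, line 31
  2: from derive_floor, line 8
  3: from derive_floor, line 13
  4: from pack_ledger, line 19
  5: from screen_input, line 4
  6: from screen_input, line 4
  7: from main, line 33
  8: from trim_outliers, line 23
A correct fix: line 25: replace `mark // mark` with `mark // width`.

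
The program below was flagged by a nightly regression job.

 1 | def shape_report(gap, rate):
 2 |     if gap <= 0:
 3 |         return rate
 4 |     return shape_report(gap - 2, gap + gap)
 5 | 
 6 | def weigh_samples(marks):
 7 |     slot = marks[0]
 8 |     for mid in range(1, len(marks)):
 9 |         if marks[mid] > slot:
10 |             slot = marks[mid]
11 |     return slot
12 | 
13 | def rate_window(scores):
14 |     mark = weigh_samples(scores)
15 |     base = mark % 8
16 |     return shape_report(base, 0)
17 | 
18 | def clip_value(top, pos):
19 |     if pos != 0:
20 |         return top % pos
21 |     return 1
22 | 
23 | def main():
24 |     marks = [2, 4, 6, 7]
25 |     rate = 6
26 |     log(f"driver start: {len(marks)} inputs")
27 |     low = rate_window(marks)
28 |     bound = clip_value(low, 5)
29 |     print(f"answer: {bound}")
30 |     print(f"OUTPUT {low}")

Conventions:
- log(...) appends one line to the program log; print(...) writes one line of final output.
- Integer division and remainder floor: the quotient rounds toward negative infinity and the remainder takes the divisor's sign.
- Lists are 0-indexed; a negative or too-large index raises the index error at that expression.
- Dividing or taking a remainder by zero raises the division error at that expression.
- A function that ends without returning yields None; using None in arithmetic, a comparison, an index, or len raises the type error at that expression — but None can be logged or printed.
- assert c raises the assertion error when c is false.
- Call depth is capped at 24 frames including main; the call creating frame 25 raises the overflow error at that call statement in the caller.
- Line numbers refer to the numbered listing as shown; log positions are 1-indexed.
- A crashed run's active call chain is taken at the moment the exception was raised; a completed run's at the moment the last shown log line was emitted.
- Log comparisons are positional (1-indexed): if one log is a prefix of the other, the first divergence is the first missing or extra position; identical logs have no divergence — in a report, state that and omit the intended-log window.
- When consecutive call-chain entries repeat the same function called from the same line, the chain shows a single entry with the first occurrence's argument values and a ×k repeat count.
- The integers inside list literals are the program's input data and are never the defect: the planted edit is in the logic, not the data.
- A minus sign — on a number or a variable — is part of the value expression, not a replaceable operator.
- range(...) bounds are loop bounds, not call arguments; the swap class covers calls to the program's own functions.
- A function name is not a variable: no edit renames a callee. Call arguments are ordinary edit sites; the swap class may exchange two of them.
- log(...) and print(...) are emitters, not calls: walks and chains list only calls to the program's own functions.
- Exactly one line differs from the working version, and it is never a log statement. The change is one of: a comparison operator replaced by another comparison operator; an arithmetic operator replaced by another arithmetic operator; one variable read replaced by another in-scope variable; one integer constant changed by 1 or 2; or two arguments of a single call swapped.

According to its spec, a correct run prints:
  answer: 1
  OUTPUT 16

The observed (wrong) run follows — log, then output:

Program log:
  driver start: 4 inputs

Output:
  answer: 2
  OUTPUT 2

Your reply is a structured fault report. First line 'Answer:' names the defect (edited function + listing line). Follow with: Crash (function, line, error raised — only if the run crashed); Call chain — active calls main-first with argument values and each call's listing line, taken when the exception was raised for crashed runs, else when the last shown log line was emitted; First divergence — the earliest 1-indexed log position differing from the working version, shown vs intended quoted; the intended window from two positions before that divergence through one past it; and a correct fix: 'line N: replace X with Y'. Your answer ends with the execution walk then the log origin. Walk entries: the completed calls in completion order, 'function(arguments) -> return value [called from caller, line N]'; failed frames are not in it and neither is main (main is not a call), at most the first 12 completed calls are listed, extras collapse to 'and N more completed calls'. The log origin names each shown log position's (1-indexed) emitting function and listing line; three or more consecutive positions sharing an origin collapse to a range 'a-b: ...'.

Answer: the defect is in shape_report at line 4.
Key observation: Nothing in the log betrays the bug — only the output does.
Call chain: main.
First divergence: none — the logs agree in full.
Execution walk:
  weigh_samples([2, 4, 6, 7]) -> 7  [called from rate_window, line 14]
  shape_report(-1, 2) -> 2  [called from shape_report, line 4]
  shape_report(1, 6) -> 2  [called from shape_report, line 4]
  shape_report(3, 10) -> 2  [called from shape_report, line 4]
  shape_report(5, 14) -> 2  [called from shape_report, line 4]
  shape_report(7, 0) -> 2  [called from rate_window, line 16]
  rate_window([2, 4, 6, 7]) -> 2  [called from main, line 27]
  clip_value(2, 5) -> 2  [called from main, line 28]
Log line origins:
  1 — main, line 26
A correct fix: line 4: replace `gap + gap` with `rate + gap`.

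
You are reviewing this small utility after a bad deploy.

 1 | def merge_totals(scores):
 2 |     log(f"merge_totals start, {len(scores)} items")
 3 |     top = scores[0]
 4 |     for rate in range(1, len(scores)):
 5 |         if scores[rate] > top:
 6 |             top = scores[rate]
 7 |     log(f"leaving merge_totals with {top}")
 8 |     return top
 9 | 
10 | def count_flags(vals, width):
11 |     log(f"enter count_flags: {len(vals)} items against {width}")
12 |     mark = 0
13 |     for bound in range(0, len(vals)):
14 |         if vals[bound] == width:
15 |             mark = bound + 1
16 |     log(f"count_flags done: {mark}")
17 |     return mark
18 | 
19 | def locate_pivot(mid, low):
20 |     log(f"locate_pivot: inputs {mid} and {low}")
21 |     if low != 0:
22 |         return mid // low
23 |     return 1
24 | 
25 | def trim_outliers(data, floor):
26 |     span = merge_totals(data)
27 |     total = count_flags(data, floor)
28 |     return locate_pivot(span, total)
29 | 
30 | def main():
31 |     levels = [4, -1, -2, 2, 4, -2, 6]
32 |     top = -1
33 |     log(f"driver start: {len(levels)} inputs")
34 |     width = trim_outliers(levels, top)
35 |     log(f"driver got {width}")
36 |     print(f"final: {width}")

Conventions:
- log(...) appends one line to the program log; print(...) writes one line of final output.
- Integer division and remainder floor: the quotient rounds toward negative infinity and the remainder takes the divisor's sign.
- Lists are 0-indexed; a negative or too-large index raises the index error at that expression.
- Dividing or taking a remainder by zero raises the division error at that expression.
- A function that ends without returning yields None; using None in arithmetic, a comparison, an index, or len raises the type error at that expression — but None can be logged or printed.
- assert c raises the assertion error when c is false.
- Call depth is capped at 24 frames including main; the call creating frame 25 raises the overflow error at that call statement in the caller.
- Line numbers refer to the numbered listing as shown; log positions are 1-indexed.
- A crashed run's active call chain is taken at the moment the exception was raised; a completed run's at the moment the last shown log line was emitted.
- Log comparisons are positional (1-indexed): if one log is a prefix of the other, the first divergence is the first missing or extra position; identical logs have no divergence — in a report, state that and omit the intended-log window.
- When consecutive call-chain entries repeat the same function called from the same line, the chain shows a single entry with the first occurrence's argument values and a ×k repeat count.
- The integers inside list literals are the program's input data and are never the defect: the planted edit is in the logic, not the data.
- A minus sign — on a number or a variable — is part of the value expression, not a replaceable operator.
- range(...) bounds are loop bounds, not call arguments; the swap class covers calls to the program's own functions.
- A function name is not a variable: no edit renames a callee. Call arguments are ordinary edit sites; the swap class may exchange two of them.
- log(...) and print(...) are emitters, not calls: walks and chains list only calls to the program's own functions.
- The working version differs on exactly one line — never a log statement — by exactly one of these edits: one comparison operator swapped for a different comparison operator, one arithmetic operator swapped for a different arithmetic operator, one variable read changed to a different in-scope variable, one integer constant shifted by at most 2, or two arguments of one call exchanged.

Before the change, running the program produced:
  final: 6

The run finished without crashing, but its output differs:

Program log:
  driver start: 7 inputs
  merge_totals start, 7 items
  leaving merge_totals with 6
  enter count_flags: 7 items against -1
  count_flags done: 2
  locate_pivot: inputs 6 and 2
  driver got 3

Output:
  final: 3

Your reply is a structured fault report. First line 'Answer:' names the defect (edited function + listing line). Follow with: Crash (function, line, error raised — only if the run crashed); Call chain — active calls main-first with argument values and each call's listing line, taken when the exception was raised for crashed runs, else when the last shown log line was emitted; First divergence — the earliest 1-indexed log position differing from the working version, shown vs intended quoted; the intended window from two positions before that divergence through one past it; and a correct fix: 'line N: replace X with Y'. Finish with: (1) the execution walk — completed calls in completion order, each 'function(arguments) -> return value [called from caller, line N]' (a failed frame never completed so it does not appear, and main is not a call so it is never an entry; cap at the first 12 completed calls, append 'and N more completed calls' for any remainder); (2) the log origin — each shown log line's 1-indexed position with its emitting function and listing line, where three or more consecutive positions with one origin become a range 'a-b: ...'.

Answer: the defect is in count_flags at line 15.
The tell: At log position 5 the runs split — shown 'count_flags done: 2', but the working version logs 'count_flags done: 1'.
Call chain: main.
First divergence: position 5 — shown 'count_flags done: 2', intended 'count_flags done: 1'.
Intended log window:
  3: leaving merge_totals with 6
  4: enter count_flags: 7 items against -1
  5: count_flags done: 1
  6: locate_pivot: inputs 6 and 1
Execution walk:
  merge_totals([4, -1, -2, 2, 4, -2, 6]) -> 6  [called from trim_outliers, line 26]
  count_flags([4, -1, -2, 2, 4, -2, 6], -1) -> 2  [called from trim_outliers, line 27]
  locate_pivot(6, 2) -> 3  [called from trim_outliers, line 28]
  trim_outliers([4, -1, -2, 2, 4, -2, 6], -1) -> 3  [called from main, line 34]
Log origin:
  1 — main, line 33
  2 — merge_totals, line 2
  3 — merge_totals, line 7
  4 — count_flags, line 11
  5 — count_flags, line 16
  6 — locate_pivot, line 20
  7 — main, line 35
A correct fix: line 15: replace `bound` with `mark`.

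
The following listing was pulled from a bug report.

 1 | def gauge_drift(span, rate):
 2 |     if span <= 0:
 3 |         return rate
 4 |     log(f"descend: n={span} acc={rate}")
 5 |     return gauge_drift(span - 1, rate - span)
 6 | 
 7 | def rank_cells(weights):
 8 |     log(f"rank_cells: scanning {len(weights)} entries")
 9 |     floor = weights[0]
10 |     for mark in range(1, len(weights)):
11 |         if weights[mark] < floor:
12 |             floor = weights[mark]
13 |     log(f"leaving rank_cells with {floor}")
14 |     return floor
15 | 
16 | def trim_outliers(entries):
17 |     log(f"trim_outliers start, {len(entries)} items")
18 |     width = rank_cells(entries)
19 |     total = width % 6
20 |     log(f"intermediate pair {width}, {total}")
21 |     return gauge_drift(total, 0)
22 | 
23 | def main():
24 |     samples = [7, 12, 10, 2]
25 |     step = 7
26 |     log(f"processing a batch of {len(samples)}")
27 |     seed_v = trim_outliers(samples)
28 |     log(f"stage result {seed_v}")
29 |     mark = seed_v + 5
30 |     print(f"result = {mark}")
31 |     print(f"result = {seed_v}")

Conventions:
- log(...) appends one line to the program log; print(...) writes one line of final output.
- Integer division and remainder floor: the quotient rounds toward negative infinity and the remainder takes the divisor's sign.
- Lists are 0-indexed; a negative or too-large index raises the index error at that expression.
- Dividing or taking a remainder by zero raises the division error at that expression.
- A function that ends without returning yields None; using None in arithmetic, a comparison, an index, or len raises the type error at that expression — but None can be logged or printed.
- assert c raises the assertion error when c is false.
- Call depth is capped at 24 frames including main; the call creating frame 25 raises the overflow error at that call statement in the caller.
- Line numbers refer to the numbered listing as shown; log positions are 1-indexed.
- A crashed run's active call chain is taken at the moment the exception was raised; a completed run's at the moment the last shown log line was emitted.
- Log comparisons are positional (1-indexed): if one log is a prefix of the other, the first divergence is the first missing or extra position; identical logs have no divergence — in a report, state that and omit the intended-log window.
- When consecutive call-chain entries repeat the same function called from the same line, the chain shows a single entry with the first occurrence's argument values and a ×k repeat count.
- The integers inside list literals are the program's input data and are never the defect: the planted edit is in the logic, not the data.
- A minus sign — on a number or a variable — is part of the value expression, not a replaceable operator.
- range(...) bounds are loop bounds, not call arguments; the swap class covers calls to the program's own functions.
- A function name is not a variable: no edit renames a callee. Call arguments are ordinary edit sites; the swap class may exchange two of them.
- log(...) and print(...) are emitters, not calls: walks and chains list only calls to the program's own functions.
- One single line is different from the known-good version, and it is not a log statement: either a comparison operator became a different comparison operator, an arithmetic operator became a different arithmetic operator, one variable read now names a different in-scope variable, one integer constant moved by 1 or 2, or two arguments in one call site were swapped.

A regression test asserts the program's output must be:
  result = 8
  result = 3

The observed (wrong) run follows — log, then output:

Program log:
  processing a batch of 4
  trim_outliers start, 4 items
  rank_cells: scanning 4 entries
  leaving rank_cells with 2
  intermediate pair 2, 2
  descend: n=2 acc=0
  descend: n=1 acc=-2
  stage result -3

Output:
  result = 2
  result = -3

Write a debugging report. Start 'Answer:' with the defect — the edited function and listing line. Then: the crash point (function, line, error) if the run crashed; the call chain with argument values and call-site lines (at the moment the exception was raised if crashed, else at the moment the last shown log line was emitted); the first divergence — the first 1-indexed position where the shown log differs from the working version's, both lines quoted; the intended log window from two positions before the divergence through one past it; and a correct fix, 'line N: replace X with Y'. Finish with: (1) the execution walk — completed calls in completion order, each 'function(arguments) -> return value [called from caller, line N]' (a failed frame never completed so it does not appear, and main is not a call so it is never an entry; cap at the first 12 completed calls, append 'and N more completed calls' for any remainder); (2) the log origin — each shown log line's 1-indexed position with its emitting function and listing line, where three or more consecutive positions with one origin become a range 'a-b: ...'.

Answer: the defect is in gauge_drift at line 5.
Key fact: The log first diverges at position 7: the faulty run prints 'descend: n=1 acc=-2' where the working version prints 'descend: n=1 acc=2'.
Call chain: main.
First divergence: position 7 — the shown line 'descend: n=1 acc=-2' should read 'descend: n=1 acc=2'.
Intended log window:
  5: intermediate pair 2, 2
  6: descend: n=2 acc=0
  7: descend: n=1 acc=2
  8: stage result 3
Execution walk:
  rank_cells([7, 12, 10, 2]) -> 2  [called from trim_outliers, line 18]
  gauge_drift(0, -3) -> -3  [called from gauge_drift, line 5]
  gauge_drift(1, -2) -> -3  [called from gauge_drift, line 5]
  gauge_drift(2, 0) -> -3  [called from trim_outliers, line 21]
  trim_outliers([7, 12, 10, 2]) -> -3  [called from main, line 27]
Log origins:
  1: from main, line 26
  2: from trim_outliers, line 17
  3: from rank_cells, line 8
  4: from rank_cells, line 13
  5: from trim_outliers, line 20
  6: from gauge_drift, line 4
  7: from gauge_drift, line 4
  8: from main, line 28
A correct fix: line 5: replace `rate - span` with `rate + span`.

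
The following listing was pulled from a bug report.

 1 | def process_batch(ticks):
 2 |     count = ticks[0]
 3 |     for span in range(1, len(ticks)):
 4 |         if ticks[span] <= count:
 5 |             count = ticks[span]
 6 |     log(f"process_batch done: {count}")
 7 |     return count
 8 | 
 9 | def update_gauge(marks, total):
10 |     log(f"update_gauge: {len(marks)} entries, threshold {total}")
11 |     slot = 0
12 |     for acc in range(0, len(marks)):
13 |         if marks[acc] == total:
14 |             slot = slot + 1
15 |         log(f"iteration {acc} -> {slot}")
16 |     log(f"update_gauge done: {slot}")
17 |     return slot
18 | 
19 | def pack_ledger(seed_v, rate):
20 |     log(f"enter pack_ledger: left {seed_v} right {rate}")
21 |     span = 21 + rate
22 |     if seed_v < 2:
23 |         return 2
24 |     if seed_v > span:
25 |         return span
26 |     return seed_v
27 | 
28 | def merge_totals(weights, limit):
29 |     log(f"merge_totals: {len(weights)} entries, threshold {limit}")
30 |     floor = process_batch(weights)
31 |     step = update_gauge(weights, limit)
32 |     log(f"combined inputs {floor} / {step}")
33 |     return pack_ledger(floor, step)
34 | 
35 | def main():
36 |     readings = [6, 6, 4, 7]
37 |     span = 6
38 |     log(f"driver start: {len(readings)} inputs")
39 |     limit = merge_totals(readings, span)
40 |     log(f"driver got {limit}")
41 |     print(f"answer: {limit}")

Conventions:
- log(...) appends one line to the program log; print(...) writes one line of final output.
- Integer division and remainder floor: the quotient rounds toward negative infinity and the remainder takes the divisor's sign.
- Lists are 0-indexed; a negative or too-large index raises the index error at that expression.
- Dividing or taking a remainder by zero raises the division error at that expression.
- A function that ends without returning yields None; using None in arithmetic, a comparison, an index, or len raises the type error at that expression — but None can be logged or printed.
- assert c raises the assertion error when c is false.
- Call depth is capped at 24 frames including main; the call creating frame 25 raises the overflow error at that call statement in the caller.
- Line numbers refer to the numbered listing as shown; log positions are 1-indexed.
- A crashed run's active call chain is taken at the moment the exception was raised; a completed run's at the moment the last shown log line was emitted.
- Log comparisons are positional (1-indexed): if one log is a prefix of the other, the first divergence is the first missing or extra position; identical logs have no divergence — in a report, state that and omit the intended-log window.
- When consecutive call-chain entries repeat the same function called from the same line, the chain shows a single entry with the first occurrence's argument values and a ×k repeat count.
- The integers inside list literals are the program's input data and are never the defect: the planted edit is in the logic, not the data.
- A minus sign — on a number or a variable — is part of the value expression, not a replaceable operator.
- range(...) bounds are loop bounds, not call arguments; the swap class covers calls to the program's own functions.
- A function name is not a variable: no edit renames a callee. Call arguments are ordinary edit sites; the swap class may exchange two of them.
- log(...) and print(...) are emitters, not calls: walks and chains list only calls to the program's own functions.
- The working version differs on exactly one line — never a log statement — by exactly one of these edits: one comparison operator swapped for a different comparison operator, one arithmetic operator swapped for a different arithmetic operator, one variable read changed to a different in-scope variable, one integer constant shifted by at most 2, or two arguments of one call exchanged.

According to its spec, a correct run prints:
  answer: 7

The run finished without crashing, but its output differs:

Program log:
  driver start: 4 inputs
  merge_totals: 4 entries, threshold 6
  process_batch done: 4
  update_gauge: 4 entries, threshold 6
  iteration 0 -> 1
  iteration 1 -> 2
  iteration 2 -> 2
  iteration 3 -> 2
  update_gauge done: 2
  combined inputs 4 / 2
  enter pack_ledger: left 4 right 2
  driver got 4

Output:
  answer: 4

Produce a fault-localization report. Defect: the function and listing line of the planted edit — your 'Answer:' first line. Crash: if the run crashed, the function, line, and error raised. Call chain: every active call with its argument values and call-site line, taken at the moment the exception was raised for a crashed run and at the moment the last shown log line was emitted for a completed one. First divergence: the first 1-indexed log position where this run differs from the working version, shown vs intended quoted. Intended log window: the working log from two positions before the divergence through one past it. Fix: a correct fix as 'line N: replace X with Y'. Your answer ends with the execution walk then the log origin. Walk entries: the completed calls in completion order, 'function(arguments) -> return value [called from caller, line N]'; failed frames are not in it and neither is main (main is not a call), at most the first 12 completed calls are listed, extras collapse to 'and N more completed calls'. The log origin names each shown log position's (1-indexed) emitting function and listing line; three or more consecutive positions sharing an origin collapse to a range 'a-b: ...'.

Answer: the defect is in process_batch at line 4.
The tell: Everything matches until log position 3, which reads 'process_batch done: 4' in place of 'process_batch done: 7'.
Call chain: main.
First divergence: position 3 — shown 'process_batch done: 4', intended 'process_batch done: 7'.
Intended log window:
  1: driver start: 4 inputs
  2: merge_totals: 4 entries, threshold 6
  3: process_batch done: 7
  4: update_gauge: 4 entries, threshold 6
Execution walk:
  process_batch([6, 6, 4, 7]) -> 4  [called from merge_totals, line 30]
  update_gauge([6, 6, 4, 7], 6) -> 2  [called from merge_totals, line 31]
  pack_ledger(4, 2) -> 4  [called from merge_totals, line 33]
  merge_totals([6, 6, 4, 7], 6) -> 4  [called from main, line 39]
Log origin:
  1: from main, line 38
  2: from merge_totals, line 29
  3: from process_batch, line 6
  4: from update_gauge, line 10
  5-8: from update_gauge, line 15
  9: from update_gauge, line 16
  10: from merge_totals, line 32
  11: from pack_ledger, line 20
  12: from main, line 40
A correct fix: line 4: replace `<=` with `>`.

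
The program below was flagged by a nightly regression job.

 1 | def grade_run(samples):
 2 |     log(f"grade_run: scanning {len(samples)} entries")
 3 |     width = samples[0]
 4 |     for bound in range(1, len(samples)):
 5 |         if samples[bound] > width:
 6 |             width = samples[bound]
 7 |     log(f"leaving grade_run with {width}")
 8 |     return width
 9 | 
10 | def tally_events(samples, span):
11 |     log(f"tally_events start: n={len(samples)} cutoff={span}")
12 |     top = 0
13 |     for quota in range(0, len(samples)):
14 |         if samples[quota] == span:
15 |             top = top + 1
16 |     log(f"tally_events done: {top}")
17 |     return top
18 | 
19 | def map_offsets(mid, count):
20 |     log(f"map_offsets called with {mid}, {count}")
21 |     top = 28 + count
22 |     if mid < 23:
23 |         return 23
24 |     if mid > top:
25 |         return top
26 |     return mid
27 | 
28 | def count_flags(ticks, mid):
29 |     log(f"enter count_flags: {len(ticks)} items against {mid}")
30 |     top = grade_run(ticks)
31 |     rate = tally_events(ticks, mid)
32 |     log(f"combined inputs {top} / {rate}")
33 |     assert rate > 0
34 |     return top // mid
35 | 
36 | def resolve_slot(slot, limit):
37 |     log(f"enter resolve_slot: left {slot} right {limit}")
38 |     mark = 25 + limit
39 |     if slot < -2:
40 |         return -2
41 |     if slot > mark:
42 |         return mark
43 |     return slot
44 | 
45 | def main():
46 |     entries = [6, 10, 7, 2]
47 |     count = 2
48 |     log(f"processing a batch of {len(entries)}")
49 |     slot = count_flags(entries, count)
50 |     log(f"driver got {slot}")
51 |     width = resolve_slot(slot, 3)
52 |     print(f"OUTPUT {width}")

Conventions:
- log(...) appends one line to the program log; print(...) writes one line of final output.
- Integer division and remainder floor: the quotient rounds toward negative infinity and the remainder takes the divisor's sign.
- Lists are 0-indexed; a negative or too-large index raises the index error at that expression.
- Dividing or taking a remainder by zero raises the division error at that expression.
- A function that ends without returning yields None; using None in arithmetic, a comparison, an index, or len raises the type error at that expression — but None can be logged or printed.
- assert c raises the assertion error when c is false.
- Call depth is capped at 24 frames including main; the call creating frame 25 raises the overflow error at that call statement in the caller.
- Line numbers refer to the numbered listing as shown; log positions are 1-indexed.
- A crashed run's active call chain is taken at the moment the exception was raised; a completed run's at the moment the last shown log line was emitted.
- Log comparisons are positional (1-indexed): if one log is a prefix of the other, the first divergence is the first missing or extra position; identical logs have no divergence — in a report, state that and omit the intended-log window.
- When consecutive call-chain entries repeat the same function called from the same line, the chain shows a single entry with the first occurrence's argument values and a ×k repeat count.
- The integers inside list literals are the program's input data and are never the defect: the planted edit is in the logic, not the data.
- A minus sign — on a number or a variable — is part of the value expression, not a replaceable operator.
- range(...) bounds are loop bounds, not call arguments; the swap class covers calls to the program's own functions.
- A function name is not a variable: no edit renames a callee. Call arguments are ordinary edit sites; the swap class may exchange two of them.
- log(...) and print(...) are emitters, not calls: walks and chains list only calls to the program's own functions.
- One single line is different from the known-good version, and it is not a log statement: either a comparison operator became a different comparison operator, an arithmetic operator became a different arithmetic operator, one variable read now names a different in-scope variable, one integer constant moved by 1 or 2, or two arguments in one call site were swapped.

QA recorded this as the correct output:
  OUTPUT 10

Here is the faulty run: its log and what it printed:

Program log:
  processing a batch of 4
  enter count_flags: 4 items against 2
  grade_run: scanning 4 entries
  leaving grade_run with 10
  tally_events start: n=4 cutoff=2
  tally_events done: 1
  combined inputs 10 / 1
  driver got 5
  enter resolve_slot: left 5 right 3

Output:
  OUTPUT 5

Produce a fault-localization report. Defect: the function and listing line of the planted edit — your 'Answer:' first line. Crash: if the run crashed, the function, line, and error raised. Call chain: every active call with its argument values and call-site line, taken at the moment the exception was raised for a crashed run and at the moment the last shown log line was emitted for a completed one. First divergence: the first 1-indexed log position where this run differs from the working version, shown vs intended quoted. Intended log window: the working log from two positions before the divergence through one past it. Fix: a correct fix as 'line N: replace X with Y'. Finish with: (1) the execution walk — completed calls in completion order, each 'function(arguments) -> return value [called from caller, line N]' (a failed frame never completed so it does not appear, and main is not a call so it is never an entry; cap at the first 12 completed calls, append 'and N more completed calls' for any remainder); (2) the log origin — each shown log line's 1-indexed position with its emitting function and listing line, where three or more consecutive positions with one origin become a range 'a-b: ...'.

Answer: the defect is in count_flags at line 34.
Key fact: The earliest visible damage is log position 8 — 'driver got 5' rather than the intended 'driver got 10'.
Call chain: main -> resolve_slot(5, 3) (called at line 51).
First divergence: at position 8 the run shows 'driver got 5' where the working version logs 'driver got 10'.
Intended log window:
  6: tally_events done: 1
  7: combined inputs 10 / 1
  8: driver got 10
  9: enter resolve_slot: left 10 right 3
Execution walk:
  grade_run([6, 10, 7, 2]) -> 10  [called from count_flags, line 30]
  tally_events([6, 10, 7, 2], 2) -> 1  [called from count_flags, line 31]
  count_flags([6, 10, 7, 2], 2) -> 5  [called from main, line 49]
  resolve_slot(5, 3) -> 5  [called from main, line 51]
Log line origins:
  1: from main, line 48
  2: from count_flags, line 29
  3: from grade_run, line 2
  4: from grade_run, line 7
  5: from tally_events, line 11
  6: from tally_events, line 16
  7: from count_flags, line 32
  8: from main, line 50
  9: from resolve_slot, line 37
A correct fix: line 34: replace `mid` with `rate`.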